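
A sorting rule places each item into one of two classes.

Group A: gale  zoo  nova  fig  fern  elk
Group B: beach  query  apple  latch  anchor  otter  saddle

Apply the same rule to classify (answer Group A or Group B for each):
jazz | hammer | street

Group A, Group B, Group B

The simplest hypothesis consistent with all the labels is: length ≤ 4.
jazz — length 4, hence Group A.
hammer — length 6, hence Group B.
street — length 6, hence Group B.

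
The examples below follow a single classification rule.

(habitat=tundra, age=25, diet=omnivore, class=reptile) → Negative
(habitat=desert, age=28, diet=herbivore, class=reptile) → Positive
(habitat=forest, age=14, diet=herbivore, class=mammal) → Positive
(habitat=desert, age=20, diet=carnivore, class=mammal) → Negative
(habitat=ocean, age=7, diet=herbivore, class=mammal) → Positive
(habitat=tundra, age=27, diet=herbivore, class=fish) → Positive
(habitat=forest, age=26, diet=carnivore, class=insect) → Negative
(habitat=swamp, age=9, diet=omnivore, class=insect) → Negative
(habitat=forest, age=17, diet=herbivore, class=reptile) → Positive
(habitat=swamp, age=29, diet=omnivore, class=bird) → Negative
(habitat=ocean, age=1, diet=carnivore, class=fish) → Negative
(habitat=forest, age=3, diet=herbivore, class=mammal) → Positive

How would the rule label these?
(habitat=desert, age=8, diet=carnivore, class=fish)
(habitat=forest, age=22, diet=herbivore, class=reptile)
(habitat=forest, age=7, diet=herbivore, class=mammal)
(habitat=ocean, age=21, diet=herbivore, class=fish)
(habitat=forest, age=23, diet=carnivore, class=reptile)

Negative, Positive, Positive, Positive, Negative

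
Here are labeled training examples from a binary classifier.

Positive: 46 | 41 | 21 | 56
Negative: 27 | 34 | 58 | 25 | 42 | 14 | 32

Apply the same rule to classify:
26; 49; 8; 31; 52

The distinguishing property — ≡ 1 (mod 5) — holds for all the 'Positive' cases and none of the 'Negative' cases.
26 — 26 mod 5 = 1, hence Positive. 49 — 49 mod 5 = 4, hence Negative. 8 — 8 mod 5 = 3, hence Negative. 31 — 31 mod 5 = 1, hence Positive. 52 — 52 mod 5 = 2, hence Negative.

Positive, Negative, Negative, Positive, Negative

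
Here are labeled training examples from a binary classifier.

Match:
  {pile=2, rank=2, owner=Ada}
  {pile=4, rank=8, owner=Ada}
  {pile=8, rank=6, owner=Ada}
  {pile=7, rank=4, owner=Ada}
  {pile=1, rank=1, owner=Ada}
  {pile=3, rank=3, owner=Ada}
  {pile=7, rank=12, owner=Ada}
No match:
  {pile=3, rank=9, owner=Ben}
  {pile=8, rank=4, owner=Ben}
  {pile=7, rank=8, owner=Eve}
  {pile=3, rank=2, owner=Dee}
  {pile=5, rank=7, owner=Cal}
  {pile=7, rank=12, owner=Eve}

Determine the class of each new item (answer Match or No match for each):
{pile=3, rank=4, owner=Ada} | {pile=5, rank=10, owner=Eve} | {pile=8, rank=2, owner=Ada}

One predicate separates the groups cleanly: owner is Ada.

Match, No match, Match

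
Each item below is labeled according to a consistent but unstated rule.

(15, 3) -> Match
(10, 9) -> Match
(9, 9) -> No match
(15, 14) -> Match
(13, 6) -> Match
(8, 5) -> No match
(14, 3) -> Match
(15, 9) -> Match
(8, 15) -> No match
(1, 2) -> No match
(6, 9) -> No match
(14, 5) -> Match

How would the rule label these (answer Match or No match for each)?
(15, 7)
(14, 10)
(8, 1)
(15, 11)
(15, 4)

The rule appears to be: first ≥ 10.
Match: (15, 7), since first 15. Match: (14, 10), since first 14. No match: (8, 1), since first 8. Match: (15, 11), since first 15. Match: (15, 4), since first 15.

Match, Match, No match, Match, Match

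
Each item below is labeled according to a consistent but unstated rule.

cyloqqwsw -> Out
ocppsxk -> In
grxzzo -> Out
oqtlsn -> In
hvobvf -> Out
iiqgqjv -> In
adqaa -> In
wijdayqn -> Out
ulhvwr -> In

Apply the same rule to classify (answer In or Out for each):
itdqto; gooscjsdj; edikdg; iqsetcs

Rule: starts with a vowel. This holds for each 'In' example and fails for each 'Out' one.
itdqto: starts with 'i' — fits, so In.
gooscjsdj: starts with 'g' — does not fit, so Out.
edikdg: starts with 'e' — fits, so In.
iqsetcs: starts with 'i' — fits, so In.

In, Out, In, In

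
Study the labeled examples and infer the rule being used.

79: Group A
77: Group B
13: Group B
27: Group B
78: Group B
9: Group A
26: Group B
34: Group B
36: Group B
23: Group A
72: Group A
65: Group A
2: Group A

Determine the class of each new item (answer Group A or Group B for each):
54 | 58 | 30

Group B, Group A, Group A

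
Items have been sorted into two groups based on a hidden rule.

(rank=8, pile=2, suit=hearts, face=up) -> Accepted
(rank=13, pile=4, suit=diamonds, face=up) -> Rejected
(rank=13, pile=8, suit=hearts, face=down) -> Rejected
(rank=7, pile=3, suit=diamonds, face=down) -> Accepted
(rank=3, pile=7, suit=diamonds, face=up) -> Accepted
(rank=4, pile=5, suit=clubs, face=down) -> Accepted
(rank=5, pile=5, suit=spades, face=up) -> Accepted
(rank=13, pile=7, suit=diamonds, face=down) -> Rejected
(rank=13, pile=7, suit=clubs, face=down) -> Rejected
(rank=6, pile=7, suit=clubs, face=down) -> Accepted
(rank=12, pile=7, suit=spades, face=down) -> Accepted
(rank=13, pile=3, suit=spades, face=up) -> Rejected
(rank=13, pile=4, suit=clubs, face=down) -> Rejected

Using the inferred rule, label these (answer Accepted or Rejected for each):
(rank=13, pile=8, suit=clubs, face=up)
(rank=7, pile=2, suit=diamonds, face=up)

Rejected, Accepted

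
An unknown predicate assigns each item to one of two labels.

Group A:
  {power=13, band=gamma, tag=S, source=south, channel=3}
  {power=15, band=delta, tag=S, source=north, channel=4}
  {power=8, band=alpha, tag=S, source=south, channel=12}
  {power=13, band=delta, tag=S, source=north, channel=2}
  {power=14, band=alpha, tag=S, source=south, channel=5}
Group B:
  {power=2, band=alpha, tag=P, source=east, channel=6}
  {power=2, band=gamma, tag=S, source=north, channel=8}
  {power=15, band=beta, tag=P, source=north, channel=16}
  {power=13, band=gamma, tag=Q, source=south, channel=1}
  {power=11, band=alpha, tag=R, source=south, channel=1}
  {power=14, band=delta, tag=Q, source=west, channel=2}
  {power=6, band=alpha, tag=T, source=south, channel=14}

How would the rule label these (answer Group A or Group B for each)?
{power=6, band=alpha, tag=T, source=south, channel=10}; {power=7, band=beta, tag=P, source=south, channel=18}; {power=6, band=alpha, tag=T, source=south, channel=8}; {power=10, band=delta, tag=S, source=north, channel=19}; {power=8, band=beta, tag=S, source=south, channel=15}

Rule: tag is S AND power ≥ 6. This holds for each 'Group A' example and fails for each 'Group B' one.
{power=6, band=alpha, tag=T, source=south, channel=10}: tag is T, power = 6 — does not fit, so Group B. {power=7, band=beta, tag=P, source=south, channel=18}: tag is P, power = 7 — does not fit, so Group B. {power=6, band=alpha, tag=T, source=south, channel=8}: tag is T, power = 6 — does not fit, so Group B. {power=10, band=delta, tag=S, source=north, channel=19}: tag is S, power = 10 — matches, so Group A. {power=8, band=beta, tag=S, source=south, channel=15}: tag is S, power = 8 — matches, so Group A.

Group B, Group B, Group B, Group A, Group A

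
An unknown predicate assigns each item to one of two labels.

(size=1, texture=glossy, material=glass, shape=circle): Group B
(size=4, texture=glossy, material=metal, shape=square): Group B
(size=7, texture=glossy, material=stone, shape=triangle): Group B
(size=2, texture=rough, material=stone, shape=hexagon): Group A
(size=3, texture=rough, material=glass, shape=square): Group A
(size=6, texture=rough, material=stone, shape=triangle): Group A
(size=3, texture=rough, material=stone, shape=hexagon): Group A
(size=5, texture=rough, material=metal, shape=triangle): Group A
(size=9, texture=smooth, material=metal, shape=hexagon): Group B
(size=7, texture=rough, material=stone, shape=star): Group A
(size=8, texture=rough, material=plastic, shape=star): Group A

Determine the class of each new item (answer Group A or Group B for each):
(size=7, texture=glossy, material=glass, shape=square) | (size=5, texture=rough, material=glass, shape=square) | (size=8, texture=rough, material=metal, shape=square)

Group B, Group A, Group A

The rule appears to be: texture is rough.
(size=7, texture=glossy, material=glass, shape=square): texture is glossy — doesn't qualify, so Group B. (size=5, texture=rough, material=glass, shape=square): texture is rough — has this property, so Group A. (size=8, texture=rough, material=metal, shape=square): texture is rough — has this property, so Group A.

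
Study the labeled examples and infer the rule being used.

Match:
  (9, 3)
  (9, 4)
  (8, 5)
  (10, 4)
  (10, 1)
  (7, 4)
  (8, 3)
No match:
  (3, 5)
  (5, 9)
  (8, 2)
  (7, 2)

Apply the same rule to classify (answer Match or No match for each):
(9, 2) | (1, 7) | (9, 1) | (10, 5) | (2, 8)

The simplest hypothesis consistent with all the labels is: first > second AND sum ≥ 11.

Match, No match, No match, Match, No match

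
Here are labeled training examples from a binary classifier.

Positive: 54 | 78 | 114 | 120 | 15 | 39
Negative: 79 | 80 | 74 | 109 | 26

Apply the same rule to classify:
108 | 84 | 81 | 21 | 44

Positive, Positive, Positive, Positive, Negative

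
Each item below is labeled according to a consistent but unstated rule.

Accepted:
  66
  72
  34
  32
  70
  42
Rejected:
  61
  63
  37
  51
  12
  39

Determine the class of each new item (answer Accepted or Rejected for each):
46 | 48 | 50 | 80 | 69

All 'Accepted' examples share one property — even AND at least 32 — and every 'Rejected' example lacks it.
46: 46 is even, 46 ≥ 32 — passes, so Accepted.
48: 48 is even, 48 ≥ 32 — passes, so Accepted.
50: 50 is even, 50 ≥ 32 — passes, so Accepted.
80: 80 is even, 80 ≥ 32 — passes, so Accepted.
69: 69 is odd, 69 ≥ 32 — doesn't qualify, so Rejected.

Accepted, Accepted, Accepted, Accepted, Rejected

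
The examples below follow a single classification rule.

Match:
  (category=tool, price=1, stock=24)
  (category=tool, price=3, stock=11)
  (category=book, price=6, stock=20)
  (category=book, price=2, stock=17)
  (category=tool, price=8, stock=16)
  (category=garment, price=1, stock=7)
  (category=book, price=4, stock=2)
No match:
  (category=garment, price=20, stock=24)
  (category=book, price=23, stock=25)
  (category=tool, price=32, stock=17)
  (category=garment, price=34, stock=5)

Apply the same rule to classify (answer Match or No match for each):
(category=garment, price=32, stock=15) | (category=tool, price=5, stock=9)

No match, Match

The rule appears to be: price ≤ 8.
(category=garment, price=32, stock=15) — price = 32, hence No match. (category=tool, price=5, stock=9) — price = 5, hence Match.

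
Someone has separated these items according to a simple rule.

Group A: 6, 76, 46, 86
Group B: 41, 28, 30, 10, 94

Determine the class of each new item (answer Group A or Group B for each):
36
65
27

The simplest hypothesis consistent with all the labels is: ends in digit 6.

Group A, Group B, Group B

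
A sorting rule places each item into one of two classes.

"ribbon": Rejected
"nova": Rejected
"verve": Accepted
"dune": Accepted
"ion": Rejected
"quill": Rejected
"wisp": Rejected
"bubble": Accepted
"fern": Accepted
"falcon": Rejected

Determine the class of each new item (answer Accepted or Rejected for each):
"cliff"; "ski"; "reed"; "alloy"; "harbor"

The classifier is using: contains 'e'.
Rejected: "cliff", since no 'e'.
Rejected: "ski", since no 'e'.
Accepted: "reed", since has 'e'.
Rejected: "alloy", since no 'e'.
Rejected: "harbor", since no 'e'.

Rejected, Rejected, Accepted, Rejected, Rejected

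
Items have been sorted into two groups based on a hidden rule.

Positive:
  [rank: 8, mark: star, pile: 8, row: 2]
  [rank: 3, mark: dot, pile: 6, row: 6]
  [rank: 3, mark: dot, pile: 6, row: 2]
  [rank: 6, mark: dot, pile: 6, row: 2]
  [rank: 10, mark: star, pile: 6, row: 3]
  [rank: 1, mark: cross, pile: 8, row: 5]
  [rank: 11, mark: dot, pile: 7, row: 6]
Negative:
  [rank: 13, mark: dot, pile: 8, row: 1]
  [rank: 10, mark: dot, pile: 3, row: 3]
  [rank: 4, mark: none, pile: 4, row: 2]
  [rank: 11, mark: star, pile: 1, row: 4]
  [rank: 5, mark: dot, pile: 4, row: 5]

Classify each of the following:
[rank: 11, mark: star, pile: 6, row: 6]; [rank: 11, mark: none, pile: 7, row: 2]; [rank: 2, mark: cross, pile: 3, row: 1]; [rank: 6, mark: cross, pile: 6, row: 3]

Positive, Positive, Negative, Positive

'Positive' ⟺ pile ≥ 6 AND row ≥ 2.
[rank: 11, mark: star, pile: 6, row: 6]: Positive (pile = 6, row = 6). [rank: 11, mark: none, pile: 7, row: 2]: Positive (pile = 7, row = 2). [rank: 2, mark: cross, pile: 3, row: 1]: Negative (pile = 3, row = 1). [rank: 6, mark: cross, pile: 6, row: 3]: Positive (pile = 6, row = 3).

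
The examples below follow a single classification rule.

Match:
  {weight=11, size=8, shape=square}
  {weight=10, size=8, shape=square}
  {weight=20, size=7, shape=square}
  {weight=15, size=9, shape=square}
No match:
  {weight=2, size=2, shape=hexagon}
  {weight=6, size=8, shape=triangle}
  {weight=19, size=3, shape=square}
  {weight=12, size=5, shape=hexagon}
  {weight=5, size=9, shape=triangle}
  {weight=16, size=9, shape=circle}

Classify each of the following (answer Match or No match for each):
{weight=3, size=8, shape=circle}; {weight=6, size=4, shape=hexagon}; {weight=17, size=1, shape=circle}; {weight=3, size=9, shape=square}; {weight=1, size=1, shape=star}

No match, No match, No match, Match, No match

The distinguishing property — shape is square AND size ≥ 5 — holds for all the 'Match' cases and none of the 'No match' cases.
{weight=3, size=8, shape=circle}: shape is circle, size = 8, doesn't qualify → No match.
{weight=6, size=4, shape=hexagon}: shape is hexagon, size = 4, doesn't qualify → No match.
{weight=17, size=1, shape=circle}: shape is circle, size = 1, doesn't qualify → No match.
{weight=3, size=9, shape=square}: shape is square, size = 9, passes → Match.
{weight=1, size=1, shape=star}: shape is star, size = 1, doesn't qualify → No match.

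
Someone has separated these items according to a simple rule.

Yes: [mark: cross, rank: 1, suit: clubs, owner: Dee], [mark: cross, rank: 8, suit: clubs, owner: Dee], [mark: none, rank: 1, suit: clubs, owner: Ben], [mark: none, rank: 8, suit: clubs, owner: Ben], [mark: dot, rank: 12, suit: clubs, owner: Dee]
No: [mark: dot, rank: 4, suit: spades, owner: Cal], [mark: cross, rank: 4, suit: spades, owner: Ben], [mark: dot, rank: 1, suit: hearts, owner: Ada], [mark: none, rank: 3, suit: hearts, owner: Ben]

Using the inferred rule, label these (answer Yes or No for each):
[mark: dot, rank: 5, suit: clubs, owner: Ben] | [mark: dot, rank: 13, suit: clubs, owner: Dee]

Checking candidate rules against both groups, what survives is: suit is clubs.
Yes: [mark: dot, rank: 5, suit: clubs, owner: Ben], since suit is clubs. Yes: [mark: dot, rank: 13, suit: clubs, owner: Dee], since suit is clubs.

Yes, Yes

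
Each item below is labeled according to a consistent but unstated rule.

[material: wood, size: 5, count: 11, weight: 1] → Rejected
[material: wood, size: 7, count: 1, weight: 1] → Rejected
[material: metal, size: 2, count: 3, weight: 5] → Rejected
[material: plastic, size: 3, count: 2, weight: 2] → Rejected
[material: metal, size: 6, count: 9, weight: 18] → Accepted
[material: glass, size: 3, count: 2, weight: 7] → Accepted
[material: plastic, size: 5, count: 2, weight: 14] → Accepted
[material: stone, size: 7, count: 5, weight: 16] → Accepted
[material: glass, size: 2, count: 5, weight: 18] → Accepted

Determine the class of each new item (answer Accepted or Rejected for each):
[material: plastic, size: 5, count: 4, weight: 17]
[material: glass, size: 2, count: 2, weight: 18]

One predicate separates the groups cleanly: weight ≥ 7.
Accepted: [material: plastic, size: 5, count: 4, weight: 17], since weight = 17.
Accepted: [material: glass, size: 2, count: 2, weight: 18], since weight = 18.

Accepted, Accepted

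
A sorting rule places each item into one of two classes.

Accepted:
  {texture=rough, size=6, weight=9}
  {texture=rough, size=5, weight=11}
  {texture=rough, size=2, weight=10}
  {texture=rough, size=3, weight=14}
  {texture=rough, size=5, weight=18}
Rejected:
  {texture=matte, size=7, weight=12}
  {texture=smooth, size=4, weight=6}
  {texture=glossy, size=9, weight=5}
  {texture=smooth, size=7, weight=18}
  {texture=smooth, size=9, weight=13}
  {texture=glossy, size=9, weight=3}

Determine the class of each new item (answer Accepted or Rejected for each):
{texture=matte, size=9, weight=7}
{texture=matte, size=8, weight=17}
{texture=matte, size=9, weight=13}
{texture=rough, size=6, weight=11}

Checking candidate rules against both groups, what survives is: texture is rough.
{texture=matte, size=9, weight=7} → texture is matte → Rejected. {texture=matte, size=8, weight=17} → texture is matte → Rejected. {texture=matte, size=9, weight=13} → texture is matte → Rejected. {texture=rough, size=6, weight=11} → texture is rough → Accepted.

Rejected, Rejected, Rejected, Accepted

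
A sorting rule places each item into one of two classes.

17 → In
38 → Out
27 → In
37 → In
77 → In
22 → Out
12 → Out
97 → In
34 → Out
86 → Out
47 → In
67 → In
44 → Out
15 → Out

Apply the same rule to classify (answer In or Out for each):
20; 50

Out, Out

All 'In' examples share one property — ends in digit 7 — and every 'Out' example lacks it.
20: last digit 0, does not fit → Out. 50: last digit 0, does not fit → Out.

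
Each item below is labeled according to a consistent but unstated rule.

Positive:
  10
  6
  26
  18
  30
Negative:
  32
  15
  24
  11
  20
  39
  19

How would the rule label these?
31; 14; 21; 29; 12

Negative, Positive, Negative, Negative, Negative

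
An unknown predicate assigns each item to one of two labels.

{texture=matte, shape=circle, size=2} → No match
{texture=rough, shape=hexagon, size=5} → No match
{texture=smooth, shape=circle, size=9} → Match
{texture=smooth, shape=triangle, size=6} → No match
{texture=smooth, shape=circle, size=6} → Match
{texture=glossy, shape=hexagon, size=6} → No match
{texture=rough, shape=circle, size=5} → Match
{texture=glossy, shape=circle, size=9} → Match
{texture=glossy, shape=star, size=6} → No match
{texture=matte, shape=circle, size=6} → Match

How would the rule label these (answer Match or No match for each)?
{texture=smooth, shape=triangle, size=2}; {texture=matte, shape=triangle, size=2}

No match, No match

The pattern is that an item is 'Match' exactly when: shape is circle AND size ≥ 5.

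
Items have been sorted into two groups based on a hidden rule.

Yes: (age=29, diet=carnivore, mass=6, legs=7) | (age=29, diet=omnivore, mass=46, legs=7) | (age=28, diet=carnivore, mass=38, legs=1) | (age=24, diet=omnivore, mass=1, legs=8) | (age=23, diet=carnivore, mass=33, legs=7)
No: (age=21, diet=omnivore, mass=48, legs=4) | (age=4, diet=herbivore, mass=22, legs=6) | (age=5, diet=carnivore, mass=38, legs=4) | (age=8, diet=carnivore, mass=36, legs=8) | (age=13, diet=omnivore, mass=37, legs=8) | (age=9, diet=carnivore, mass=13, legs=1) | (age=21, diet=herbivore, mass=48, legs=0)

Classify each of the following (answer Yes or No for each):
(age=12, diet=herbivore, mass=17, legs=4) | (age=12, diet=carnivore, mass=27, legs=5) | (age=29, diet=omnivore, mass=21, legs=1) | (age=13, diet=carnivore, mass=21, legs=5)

No, No, Yes, No

The rule appears to be: age ≥ 23.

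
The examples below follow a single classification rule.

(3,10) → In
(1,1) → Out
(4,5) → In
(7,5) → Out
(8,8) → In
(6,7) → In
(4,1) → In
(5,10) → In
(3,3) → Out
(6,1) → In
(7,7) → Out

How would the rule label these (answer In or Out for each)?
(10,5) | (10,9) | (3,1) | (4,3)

In, In, Out, In

The distinguishing property — product is even — holds for all the 'In' cases and none of the 'Out' cases.
In: (10,5), since 10·5 = 50.
In: (10,9), since 10·9 = 90.
Out: (3,1), since 3·1 = 3.
In: (4,3), since 4·3 = 12.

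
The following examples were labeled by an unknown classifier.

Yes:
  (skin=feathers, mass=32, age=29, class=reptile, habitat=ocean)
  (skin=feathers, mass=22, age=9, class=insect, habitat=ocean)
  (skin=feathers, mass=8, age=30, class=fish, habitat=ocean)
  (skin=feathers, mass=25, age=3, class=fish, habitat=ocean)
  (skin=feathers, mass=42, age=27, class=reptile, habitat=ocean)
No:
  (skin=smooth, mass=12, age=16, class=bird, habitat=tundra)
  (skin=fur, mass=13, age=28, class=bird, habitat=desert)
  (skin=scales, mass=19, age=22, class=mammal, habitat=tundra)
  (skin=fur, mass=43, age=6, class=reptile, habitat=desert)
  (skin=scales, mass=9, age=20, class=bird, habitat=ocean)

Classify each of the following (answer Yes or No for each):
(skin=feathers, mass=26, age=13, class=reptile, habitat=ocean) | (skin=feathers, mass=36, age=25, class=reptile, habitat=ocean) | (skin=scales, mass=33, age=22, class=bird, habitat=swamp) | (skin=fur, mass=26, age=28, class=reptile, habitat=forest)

One predicate separates the groups cleanly: skin is feathers.
(skin=feathers, mass=26, age=13, class=reptile, habitat=ocean) — skin is feathers, hence Yes.
(skin=feathers, mass=36, age=25, class=reptile, habitat=ocean) — skin is feathers, hence Yes.
(skin=scales, mass=33, age=22, class=bird, habitat=swamp) — skin is scales, hence No.
(skin=fur, mass=26, age=28, class=reptile, habitat=forest) — skin is fur, hence No.

Yes, Yes, No, No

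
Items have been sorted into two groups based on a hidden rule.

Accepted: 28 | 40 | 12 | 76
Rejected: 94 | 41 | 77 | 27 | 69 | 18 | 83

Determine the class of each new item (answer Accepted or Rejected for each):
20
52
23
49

Accepted, Accepted, Rejected, Rejected

One predicate separates the groups cleanly: multiple of 4.
Accepted: 20, since 20 = 4·5. Accepted: 52, since 52 = 4·13. Rejected: 23, since 23 = 4·5 + 3. Rejected: 49, since 49 = 4·12 + 1.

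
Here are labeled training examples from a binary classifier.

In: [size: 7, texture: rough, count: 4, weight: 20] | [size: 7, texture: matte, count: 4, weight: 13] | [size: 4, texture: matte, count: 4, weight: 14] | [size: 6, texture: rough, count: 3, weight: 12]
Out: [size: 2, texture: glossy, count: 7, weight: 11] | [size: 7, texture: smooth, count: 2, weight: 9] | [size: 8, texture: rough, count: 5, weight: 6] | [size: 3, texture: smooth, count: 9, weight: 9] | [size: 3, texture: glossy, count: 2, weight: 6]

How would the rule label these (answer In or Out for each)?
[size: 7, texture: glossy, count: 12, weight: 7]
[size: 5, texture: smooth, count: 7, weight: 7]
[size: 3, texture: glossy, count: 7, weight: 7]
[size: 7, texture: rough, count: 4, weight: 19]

Out, Out, Out, In

The classifier is using: weight ≥ 12.
[size: 7, texture: glossy, count: 12, weight: 7]: weight = 7, does not pass → Out. [size: 5, texture: smooth, count: 7, weight: 7]: weight = 7, does not pass → Out. [size: 3, texture: glossy, count: 7, weight: 7]: weight = 7, does not pass → Out. [size: 7, texture: rough, count: 4, weight: 19]: weight = 19, meets the rule → In.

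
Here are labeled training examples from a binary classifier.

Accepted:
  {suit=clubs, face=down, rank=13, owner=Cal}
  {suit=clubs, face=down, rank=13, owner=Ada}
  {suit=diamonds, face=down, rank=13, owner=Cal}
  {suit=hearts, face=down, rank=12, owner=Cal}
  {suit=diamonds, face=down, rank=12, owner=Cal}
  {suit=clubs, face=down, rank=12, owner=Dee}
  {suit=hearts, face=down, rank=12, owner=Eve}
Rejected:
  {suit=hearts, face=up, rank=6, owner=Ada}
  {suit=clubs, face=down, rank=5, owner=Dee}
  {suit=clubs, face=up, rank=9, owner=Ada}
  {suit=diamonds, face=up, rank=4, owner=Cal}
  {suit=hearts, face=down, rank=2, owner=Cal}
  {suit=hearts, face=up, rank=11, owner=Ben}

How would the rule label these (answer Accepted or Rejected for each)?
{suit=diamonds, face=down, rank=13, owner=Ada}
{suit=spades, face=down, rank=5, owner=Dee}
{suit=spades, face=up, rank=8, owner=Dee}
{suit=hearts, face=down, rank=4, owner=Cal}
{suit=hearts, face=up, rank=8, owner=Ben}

Accepted, Rejected, Rejected, Rejected, Rejected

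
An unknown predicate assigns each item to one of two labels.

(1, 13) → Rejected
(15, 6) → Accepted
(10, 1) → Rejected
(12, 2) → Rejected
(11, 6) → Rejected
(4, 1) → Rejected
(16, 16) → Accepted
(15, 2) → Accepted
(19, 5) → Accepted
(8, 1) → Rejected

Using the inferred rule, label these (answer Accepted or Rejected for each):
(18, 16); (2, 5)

Accepted, Rejected

The distinguishing property — first ≥ 13 — holds for all the 'Accepted' cases and none of the 'Rejected' cases.
Accepted: (18, 16), since first 18. Rejected: (2, 5), since first 2.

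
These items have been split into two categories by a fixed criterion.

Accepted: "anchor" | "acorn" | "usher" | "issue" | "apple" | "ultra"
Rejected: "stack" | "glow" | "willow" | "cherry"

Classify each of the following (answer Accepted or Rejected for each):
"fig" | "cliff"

Rejected, Rejected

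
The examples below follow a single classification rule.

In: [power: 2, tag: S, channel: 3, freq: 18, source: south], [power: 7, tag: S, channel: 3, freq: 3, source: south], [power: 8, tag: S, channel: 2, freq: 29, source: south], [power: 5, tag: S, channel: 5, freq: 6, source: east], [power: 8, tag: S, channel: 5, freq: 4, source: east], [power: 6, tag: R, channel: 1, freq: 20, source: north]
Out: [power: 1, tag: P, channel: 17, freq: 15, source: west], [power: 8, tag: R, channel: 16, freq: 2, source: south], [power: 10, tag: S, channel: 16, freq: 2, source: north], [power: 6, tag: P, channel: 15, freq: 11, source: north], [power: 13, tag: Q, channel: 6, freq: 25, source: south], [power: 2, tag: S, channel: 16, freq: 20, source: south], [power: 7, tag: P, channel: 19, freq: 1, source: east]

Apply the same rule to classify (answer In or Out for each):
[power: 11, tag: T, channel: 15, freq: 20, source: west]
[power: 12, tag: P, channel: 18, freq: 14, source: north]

Out, Out

The distinguishing property — channel ≤ 5 — holds for all the 'In' cases and none of the 'Out' cases.
[power: 11, tag: T, channel: 15, freq: 20, source: west]: Out (channel = 15). [power: 12, tag: P, channel: 18, freq: 14, source: north]: Out (channel = 18).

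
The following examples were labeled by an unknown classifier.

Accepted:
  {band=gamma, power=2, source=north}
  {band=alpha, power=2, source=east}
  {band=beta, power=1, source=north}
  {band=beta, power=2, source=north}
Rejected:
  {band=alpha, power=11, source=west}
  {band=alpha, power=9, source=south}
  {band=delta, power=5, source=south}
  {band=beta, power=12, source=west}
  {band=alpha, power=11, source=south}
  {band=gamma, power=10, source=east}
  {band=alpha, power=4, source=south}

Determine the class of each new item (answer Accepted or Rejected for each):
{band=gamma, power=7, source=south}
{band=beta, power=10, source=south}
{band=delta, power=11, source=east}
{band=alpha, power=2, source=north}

Rejected, Rejected, Rejected, Accepted

The common property of the 'Accepted' items is: power ≤ 2. No 'Rejected' item has it.
{band=gamma, power=7, source=south} — power = 7, hence Rejected.
{band=beta, power=10, source=south} — power = 10, hence Rejected.
{band=delta, power=11, source=east} — power = 11, hence Rejected.
{band=alpha, power=2, source=north} — power = 2, hence Accepted.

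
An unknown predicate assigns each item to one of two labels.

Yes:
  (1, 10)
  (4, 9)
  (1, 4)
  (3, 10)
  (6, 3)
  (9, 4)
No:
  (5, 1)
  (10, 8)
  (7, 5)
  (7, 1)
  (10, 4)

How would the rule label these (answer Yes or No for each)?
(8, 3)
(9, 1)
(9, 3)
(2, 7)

Yes, No, No, Yes

The distinguishing property — sum is odd — holds for all the 'Yes' cases and none of the 'No' cases.
(8, 3): 8+3 = 11, has this property → Yes.
(9, 1): 9+1 = 10, does not satisfy this → No.
(9, 3): 9+3 = 12, does not satisfy this → No.
(2, 7): 2+7 = 9, has this property → Yes.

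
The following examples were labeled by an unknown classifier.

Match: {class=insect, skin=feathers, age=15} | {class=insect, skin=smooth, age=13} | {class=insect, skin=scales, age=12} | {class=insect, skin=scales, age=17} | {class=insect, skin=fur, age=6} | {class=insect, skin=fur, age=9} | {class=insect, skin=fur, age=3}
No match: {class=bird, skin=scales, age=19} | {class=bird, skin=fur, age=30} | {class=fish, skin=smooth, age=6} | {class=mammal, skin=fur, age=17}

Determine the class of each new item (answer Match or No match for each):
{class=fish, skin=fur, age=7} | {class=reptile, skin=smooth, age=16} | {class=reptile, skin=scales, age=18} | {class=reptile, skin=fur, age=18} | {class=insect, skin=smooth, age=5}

No match, No match, No match, No match, Match

'Match' ⟺ class is insect.
No match: {class=fish, skin=fur, age=7}, since class is fish.
No match: {class=reptile, skin=smooth, age=16}, since class is reptile.
No match: {class=reptile, skin=scales, age=18}, since class is reptile.
No match: {class=reptile, skin=fur, age=18}, since class is reptile.
Match: {class=insect, skin=smooth, age=5}, since class is insect.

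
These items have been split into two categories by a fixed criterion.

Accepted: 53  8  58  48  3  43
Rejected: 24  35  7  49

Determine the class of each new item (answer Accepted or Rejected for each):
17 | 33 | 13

Rejected, Accepted, Accepted

The common property of the 'Accepted' items is: ≡ 3 (mod 5). No 'Rejected' item has it.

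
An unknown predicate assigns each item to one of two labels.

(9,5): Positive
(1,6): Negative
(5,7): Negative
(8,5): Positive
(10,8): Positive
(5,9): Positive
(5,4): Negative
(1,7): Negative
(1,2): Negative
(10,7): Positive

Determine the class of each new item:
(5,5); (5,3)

Negative, Negative

The rule appears to be: sum ≥ 13.
(5,5): 5+5 = 10 — does not pass, so Negative.
(5,3): 5+3 = 8 — does not pass, so Negative.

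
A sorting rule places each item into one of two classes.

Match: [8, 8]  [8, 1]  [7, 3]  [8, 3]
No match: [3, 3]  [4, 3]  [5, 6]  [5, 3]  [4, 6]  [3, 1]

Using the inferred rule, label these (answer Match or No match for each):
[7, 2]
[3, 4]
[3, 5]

Match, No match, No match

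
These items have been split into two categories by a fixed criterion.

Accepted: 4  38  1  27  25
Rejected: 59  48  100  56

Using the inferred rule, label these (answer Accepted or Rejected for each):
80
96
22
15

Rejected, Rejected, Accepted, Accepted

All 'Accepted' examples share one property — at most 38 — and every 'Rejected' example lacks it.
80: 80 > 38, fails this test → Rejected. 96: 96 > 38, fails this test → Rejected. 22: 22 ≤ 38, satisfies this → Accepted. 15: 15 ≤ 38, satisfies this → Accepted.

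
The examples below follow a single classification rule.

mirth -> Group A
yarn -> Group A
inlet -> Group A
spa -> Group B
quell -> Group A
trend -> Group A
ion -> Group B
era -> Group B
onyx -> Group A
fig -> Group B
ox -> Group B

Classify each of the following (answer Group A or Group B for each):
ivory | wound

Group A, Group A

'Group A' ⟺ length ≥ 4.
Group A: ivory, since length 5.
Group A: wound, since length 5.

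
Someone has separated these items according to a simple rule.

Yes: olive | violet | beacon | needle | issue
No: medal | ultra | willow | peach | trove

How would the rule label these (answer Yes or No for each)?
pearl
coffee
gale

No, Yes, No

All 'Yes' examples share one property — has ≥ 3 vowels — and every 'No' example lacks it.
pearl: 2 vowels — lacks this property, so No.
coffee: 3 vowels — meets the rule, so Yes.
gale: 2 vowels — lacks this property, so No.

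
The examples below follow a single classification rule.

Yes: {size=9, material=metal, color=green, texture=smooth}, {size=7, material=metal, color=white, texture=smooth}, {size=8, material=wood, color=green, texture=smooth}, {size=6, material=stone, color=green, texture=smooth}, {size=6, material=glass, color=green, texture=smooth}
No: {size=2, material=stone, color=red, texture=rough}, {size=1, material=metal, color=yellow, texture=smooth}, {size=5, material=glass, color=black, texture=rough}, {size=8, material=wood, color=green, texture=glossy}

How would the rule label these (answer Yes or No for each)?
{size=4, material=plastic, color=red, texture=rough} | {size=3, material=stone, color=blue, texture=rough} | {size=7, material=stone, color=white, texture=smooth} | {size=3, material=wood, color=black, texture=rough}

No, No, Yes, No

'Yes' ⟺ texture is smooth AND size ≥ 2.
{size=4, material=plastic, color=red, texture=rough}: texture is rough, size = 4, doesn't qualify → No. {size=3, material=stone, color=blue, texture=rough}: texture is rough, size = 3, doesn't qualify → No. {size=7, material=stone, color=white, texture=smooth}: texture is smooth, size = 7, qualifies → Yes. {size=3, material=wood, color=black, texture=rough}: texture is rough, size = 3, doesn't qualify → No.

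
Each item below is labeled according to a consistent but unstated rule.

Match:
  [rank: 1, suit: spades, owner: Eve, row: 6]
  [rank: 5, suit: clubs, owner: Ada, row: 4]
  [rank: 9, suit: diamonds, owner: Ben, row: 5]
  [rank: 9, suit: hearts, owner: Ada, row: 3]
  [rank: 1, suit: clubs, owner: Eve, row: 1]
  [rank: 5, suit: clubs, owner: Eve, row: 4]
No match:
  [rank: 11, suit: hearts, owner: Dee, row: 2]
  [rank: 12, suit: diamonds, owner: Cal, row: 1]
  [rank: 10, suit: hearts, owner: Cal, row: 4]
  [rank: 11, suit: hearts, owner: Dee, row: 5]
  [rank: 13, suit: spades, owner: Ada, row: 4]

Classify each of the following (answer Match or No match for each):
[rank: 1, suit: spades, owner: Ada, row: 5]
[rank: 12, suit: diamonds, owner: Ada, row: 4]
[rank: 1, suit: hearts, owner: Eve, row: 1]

The pattern is that an item is 'Match' exactly when: rank ≤ 9.
[rank: 1, suit: spades, owner: Ada, row: 5]: Match (rank = 1).
[rank: 12, suit: diamonds, owner: Ada, row: 4]: No match (rank = 12).
[rank: 1, suit: hearts, owner: Eve, row: 1]: Match (rank = 1).

Match, No match, Match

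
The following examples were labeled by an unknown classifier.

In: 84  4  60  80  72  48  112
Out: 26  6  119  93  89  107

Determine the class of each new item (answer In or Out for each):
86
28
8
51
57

Out, In, In, Out, Out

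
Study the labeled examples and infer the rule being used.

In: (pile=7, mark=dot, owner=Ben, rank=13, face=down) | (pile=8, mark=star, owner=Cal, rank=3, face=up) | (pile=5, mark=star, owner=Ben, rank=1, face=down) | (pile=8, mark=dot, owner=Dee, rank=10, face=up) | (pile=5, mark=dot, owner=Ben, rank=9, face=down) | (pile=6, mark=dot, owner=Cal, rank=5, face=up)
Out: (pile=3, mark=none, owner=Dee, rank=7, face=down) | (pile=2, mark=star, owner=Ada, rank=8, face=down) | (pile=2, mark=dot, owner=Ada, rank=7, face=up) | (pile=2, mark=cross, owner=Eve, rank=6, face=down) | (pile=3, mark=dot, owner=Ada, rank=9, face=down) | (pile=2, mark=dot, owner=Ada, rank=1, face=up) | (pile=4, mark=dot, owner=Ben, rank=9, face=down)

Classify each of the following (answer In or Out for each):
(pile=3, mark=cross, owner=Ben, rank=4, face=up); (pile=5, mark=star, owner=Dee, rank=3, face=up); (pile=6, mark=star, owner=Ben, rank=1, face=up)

The simplest hypothesis consistent with all the labels is: pile ≥ 5.

Out, In, In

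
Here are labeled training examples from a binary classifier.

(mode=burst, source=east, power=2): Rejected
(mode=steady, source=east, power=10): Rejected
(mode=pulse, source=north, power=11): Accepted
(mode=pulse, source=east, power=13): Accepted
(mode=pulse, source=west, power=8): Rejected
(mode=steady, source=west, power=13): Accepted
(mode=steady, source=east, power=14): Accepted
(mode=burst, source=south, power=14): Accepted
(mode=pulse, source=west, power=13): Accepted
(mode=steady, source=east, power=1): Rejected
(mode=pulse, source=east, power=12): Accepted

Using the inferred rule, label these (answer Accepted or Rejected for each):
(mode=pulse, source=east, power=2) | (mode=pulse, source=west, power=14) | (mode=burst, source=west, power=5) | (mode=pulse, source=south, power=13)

One predicate separates the groups cleanly: power ≥ 11.

Rejected, Accepted, Rejected, Accepted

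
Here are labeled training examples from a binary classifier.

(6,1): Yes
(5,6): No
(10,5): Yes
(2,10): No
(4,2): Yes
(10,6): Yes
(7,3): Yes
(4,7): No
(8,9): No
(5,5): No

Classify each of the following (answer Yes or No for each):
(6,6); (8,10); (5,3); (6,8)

No, No, Yes, No

Rule: first > second. This holds for each 'Yes' example and fails for each 'No' one.
(6,6) → 6 = 6 → No. (8,10) → 8 < 10 → No. (5,3) → 5 > 3 → Yes. (6,8) → 6 < 8 → No.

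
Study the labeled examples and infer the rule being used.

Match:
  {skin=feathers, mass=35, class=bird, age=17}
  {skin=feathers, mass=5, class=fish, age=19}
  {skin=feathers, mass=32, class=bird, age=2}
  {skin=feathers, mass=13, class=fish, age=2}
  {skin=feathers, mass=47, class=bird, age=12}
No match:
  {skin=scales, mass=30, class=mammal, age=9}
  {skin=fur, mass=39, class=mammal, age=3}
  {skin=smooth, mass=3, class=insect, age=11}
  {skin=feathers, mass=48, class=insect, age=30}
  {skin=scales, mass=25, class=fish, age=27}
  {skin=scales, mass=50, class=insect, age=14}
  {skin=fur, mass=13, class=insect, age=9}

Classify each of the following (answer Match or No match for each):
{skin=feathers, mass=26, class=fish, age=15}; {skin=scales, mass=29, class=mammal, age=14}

The distinguishing property — skin is feathers AND age ≤ 19 — holds for all the 'Match' cases and none of the 'No match' cases.
{skin=feathers, mass=26, class=fish, age=15} → skin is feathers, age = 15 → Match. {skin=scales, mass=29, class=mammal, age=14} → skin is scales, age = 14 → No match.

Match, No match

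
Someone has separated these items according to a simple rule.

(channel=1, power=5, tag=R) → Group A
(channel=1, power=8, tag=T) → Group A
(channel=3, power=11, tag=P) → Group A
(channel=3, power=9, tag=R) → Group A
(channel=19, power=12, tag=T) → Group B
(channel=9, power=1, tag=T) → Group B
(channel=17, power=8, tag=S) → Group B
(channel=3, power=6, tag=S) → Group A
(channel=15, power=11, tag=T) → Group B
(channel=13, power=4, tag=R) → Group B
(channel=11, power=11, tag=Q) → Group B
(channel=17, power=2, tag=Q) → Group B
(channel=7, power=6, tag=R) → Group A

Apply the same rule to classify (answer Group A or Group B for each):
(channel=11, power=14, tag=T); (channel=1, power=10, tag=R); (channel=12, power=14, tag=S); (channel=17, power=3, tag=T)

Group B, Group A, Group B, Group B

'Group A' ⟺ channel ≤ 7.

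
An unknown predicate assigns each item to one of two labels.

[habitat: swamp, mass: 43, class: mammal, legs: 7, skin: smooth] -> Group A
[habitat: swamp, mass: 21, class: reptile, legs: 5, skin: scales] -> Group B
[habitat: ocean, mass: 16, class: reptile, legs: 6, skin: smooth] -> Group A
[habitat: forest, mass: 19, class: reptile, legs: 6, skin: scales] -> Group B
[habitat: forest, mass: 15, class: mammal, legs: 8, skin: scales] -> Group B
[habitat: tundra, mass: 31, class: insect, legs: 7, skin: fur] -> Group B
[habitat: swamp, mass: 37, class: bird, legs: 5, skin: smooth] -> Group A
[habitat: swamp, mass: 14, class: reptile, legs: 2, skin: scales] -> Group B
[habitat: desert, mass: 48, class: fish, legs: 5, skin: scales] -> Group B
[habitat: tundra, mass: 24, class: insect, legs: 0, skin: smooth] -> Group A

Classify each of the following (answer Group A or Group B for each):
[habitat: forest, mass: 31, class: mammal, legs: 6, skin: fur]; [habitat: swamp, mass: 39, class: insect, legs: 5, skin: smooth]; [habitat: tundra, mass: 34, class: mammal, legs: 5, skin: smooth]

The simplest hypothesis consistent with all the labels is: skin is smooth.
[habitat: forest, mass: 31, class: mammal, legs: 6, skin: fur] → skin is fur → Group B. [habitat: swamp, mass: 39, class: insect, legs: 5, skin: smooth] → skin is smooth → Group A. [habitat: tundra, mass: 34, class: mammal, legs: 5, skin: smooth] → skin is smooth → Group A.

Group B, Group A, Group A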